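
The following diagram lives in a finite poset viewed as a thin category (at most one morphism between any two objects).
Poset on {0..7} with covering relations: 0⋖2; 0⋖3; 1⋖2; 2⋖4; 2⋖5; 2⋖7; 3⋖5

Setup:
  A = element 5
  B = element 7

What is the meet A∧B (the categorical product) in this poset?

Answer: A∧B = 2

Trace:
Common predecessors of 5,7: {0,1,2}
  0 <= 2
  1 <= 2
  2 <= 2
glb = 2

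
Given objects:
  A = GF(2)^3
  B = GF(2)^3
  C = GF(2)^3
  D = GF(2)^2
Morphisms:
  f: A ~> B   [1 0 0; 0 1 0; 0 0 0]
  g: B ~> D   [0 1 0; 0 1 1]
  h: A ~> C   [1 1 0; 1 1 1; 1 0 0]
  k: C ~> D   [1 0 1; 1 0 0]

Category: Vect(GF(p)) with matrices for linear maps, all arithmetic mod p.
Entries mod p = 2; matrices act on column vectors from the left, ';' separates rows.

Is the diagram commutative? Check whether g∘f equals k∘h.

Answer: DOES NOT COMMUTE

Derivation:
Along f;g (path 1):
  e0=(1,0,0) f~>(1,0,0) g~>(0,0)
  e1=(0,1,0) f~>(0,1,0) g~>(1,1)
  e2=(0,0,1) f~>(0,0,0) g~>(0,0)
  result₁ = [0 1 0; 0 1 0]
Along h;k (path 2):
  e0=(1,0,0) h~>(1,1,1) k~>(0,1)
  e1=(0,1,0) h~>(1,1,0) k~>(1,1)
  e2=(0,0,1) h~>(0,1,0) k~>(0,0)
  result₂ = [0 1 0; 1 1 0]
Equal? distinct morphisms ✗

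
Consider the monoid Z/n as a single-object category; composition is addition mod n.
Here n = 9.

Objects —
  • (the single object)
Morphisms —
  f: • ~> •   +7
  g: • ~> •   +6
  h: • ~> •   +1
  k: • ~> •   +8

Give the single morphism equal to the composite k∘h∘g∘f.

  0 +7≡7 +6≡4 +1≡5 +8≡4  (mod 9)
composite: +4

Answer: +4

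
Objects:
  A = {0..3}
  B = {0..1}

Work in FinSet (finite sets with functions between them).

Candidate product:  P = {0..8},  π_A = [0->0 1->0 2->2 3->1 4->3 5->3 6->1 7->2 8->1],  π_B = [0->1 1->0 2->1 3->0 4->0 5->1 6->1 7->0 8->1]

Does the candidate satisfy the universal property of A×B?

Answer: NOT A VALID PRODUCT — |P|=9 ≠ |A|·|B|=8

Derivation:
|A|·|B| = 4·2 = 8;  |P| = 9
  → cardinalities differ; no bijection possible.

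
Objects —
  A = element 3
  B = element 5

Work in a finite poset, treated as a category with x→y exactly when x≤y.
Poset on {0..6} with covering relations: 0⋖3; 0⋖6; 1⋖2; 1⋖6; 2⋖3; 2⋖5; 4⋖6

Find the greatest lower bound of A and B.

Answer: A∧B = 2

Work:
Lower bounds of A=3 and B=5: {1,2}
  1 <= 2
  2 <= 2
glb = 2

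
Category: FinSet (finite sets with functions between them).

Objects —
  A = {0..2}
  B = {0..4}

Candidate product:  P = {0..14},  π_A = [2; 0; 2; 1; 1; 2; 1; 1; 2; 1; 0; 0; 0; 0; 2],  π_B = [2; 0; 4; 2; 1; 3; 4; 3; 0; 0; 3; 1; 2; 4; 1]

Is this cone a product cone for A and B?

|A|·|B| = 3·5 = 15;  |P| = 15
Check the pairing map k ↦ (π_A(k), π_B(k)):
  0 : (2,2)
  1 : (0,0)
  2 : (2,4)
  3 : (1,2)
  4 : (1,1)
  5 : (2,3)
  6 : (1,4)
  7 : (1,3)
  8 : (2,0)
  9 : (1,0)
  10 : (0,3)
  11 : (0,1)
  12 : (0,2)
  13 : (0,4)
  14 : (2,1)
distinct pairs in image: 15 / 15 needed
  → bijection onto A×B; projections well-typed.

Answer: VALID PRODUCT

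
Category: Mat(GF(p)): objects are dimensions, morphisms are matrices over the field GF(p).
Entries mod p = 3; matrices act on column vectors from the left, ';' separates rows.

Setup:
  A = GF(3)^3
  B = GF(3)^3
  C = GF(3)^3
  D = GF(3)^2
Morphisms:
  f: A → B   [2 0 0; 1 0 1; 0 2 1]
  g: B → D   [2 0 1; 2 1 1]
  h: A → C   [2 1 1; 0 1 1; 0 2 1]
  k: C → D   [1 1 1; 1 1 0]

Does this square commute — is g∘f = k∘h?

Path 1 = f;g:
  e0=⟨1,0,0⟩ f→⟨2,1,0⟩ g→⟨1,2⟩
  e1=⟨0,1,0⟩ f→⟨0,0,2⟩ g→⟨2,2⟩
  e2=⟨0,0,1⟩ f→⟨0,1,1⟩ g→⟨1,2⟩
  ⟦path⟧₁ = [1 2 1; 2 2 2]
Path 2 = h;k:
  e0=⟨1,0,0⟩ h→⟨2,0,0⟩ k→⟨2,2⟩
  e1=⟨0,1,0⟩ h→⟨1,1,2⟩ k→⟨1,2⟩
  e2=⟨0,0,1⟩ h→⟨1,1,1⟩ k→⟨0,2⟩
  ⟦path⟧₂ = [2 1 0; 2 2 2]
Equal? distinct morphisms ✗

Answer: DOES NOT COMMUTE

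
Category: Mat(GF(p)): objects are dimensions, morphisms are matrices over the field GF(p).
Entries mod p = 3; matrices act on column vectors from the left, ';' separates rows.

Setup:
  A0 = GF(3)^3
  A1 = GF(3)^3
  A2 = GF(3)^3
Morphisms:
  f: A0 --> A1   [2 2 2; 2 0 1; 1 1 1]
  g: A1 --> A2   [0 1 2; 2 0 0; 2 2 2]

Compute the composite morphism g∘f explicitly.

  e0=[1,0,0] f-->[2,2,1] g-->[1,1,1]
  e1=[0,1,0] f-->[2,0,1] g-->[2,1,0]
  e2=[0,0,1] f-->[2,1,1] g-->[0,1,2]
composite: [1 2 0; 1 1 1; 1 0 2]

Answer: [1 2 0; 1 1 1; 1 0 2]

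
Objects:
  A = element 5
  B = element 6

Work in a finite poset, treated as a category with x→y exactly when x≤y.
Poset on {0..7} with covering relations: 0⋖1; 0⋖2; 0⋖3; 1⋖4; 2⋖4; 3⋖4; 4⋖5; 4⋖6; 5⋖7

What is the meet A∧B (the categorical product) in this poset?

Lower bounds of A=5 and B=6: {0,1,2,3,4}
  0 ≤ 4
  1 ≤ 4
  2 ≤ 4
  3 ≤ 4
  4 ≤ 4
glb = 4

Answer: A∧B = 4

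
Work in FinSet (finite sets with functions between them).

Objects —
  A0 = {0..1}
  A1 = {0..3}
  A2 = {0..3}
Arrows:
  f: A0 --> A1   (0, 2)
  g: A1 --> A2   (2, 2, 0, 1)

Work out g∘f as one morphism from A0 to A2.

Answer: (2, 0)

Work:
  0 f-->0 g-->2
  1 f-->2 g-->0
composite: (2, 0)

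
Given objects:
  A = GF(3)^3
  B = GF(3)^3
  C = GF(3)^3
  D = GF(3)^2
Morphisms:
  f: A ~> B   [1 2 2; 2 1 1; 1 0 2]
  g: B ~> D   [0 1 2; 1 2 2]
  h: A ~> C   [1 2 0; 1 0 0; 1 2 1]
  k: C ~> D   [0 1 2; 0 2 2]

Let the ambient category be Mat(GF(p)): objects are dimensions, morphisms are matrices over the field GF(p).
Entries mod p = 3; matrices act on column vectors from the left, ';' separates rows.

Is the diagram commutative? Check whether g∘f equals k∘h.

Answer: DOES NOT COMMUTE

Work:
Along f;g (path 1):
  e0=⟨1,0,0⟩ f~>⟨1,2,1⟩ g~>⟨1,1⟩
  e1=⟨0,1,0⟩ f~>⟨2,1,0⟩ g~>⟨1,1⟩
  e2=⟨0,0,1⟩ f~>⟨2,1,2⟩ g~>⟨2,2⟩
  result₁ = [1 1 2; 1 1 2]
Along h;k (path 2):
  e0=⟨1,0,0⟩ h~>⟨1,1,1⟩ k~>⟨0,1⟩
  e1=⟨0,1,0⟩ h~>⟨2,0,2⟩ k~>⟨1,1⟩
  e2=⟨0,0,1⟩ h~>⟨0,0,1⟩ k~>⟨2,2⟩
  result₂ = [0 1 2; 1 1 2]
Equal? distinct morphisms ✗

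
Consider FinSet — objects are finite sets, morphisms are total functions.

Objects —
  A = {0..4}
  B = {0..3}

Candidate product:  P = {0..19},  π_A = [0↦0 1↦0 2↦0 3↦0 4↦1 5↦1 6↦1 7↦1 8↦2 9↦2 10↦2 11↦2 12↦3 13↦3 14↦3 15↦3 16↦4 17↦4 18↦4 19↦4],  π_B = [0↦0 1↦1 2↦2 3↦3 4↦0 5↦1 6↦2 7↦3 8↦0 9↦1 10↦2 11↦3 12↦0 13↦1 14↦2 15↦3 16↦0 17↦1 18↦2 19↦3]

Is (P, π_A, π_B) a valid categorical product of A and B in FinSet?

|A|·|B| = 5·4 = 20;  |P| = 20
Check the pairing map k ↦ (π_A(k), π_B(k)):
  0 ↦ (0,0)
  1 ↦ (0,1)
  2 ↦ (0,2)
  3 ↦ (0,3)
  4 ↦ (1,0)
  5 ↦ (1,1)
  6 ↦ (1,2)
  7 ↦ (1,3)
  8 ↦ (2,0)
  9 ↦ (2,1)
  10 ↦ (2,2)
  11 ↦ (2,3)
  12 ↦ (3,0)
  13 ↦ (3,1)
  14 ↦ (3,2)
  15 ↦ (3,3)
  16 ↦ (4,0)
  17 ↦ (4,1)
  18 ↦ (4,2)
  19 ↦ (4,3)
distinct pairs in image: 20 / 20 needed
  → bijection onto A×B; projections well-typed.

Answer: VALID PRODUCT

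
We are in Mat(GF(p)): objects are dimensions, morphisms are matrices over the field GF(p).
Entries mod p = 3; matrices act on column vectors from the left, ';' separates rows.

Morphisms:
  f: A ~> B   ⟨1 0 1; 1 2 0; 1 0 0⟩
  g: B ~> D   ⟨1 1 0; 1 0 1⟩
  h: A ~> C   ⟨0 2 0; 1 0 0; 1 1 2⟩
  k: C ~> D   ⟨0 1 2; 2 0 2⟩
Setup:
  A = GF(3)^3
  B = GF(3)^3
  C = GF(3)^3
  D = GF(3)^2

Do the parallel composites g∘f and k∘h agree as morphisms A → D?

Along f;g (path 1):
  e0=⟨1,0,0⟩ f~>⟨1,1,1⟩ g~>⟨2,2⟩
  e1=⟨0,1,0⟩ f~>⟨0,2,0⟩ g~>⟨2,0⟩
  e2=⟨0,0,1⟩ f~>⟨1,0,0⟩ g~>⟨1,1⟩
  ⟦path⟧₁ = ⟨2 2 1; 2 0 1⟩
Along h;k (path 2):
  e0=⟨1,0,0⟩ h~>⟨0,1,1⟩ k~>⟨0,2⟩
  e1=⟨0,1,0⟩ h~>⟨2,0,1⟩ k~>⟨2,0⟩
  e2=⟨0,0,1⟩ h~>⟨0,0,2⟩ k~>⟨1,1⟩
  ⟦path⟧₂ = ⟨0 2 1; 2 0 1⟩
Equal? NO — does not commute

Answer: DOES NOT COMMUTE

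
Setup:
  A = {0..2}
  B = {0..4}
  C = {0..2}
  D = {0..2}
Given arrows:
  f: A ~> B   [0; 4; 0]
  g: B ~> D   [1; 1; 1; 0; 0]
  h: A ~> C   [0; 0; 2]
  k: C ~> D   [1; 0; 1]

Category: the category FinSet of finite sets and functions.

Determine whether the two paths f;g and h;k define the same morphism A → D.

Answer: DOES NOT COMMUTE

Derivation:
1) trace f;g:
  0 f~>0 g~>1
  1 f~>4 g~>0
  2 f~>0 g~>1
  composite₁ = [1; 0; 1]
2) trace h;k:
  0 h~>0 k~>1
  1 h~>0 k~>1
  2 h~>2 k~>1
  composite₂ = [1; 1; 1]
Equal? distinct morphisms ✗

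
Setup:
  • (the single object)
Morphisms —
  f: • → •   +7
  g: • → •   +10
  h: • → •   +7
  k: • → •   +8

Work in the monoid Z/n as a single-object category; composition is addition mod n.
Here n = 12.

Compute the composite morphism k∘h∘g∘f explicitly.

  0 +7≡7 +10≡5 +7≡0 +8≡8  (mod 12)
⟦path⟧: +8

Answer: +8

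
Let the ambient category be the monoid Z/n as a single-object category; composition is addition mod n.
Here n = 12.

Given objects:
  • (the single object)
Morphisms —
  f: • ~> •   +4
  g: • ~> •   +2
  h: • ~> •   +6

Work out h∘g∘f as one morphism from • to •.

Answer: +0

Work:
  0 +4≡4 +2≡6 +6≡0  (mod 12)
result: +0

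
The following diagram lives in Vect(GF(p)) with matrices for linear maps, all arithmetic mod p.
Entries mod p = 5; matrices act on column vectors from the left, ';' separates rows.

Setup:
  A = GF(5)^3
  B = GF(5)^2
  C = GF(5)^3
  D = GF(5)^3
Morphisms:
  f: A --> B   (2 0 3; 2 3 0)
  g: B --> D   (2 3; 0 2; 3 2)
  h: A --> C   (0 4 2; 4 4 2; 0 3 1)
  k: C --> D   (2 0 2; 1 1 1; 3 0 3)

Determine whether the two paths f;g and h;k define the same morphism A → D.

Answer: COMMUTES

Work:
Along f;g (path 1):
  e0=[1,0,0] f-->[2,2] g-->[0,4,0]
  e1=[0,1,0] f-->[0,3] g-->[4,1,1]
  e2=[0,0,1] f-->[3,0] g-->[1,0,4]
  composite₁ = (0 4 1; 4 1 0; 0 1 4)
Along h;k (path 2):
  e0=[1,0,0] h-->[0,4,0] k-->[0,4,0]
  e1=[0,1,0] h-->[4,4,3] k-->[4,1,1]
  e2=[0,0,1] h-->[2,2,1] k-->[1,0,4]
  composite₂ = (0 4 1; 4 1 0; 0 1 4)
Equal? equal; square commutes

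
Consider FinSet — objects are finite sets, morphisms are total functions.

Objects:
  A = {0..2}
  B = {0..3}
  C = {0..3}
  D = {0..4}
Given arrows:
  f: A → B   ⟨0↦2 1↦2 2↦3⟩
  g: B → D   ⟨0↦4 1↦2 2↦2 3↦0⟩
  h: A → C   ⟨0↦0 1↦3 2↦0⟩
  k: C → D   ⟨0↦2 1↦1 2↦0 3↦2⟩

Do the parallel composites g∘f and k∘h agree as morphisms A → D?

1) trace f;g:
  0 f→2 g→2
  1 f→2 g→2
  2 f→3 g→0
  composite₁ = ⟨0↦2 1↦2 2↦0⟩
2) trace h;k:
  0 h→0 k→2
  1 h→3 k→2
  2 h→0 k→2
  composite₂ = ⟨0↦2 1↦2 2↦2⟩
Equal? differ; not commutative

Answer: DOES NOT COMMUTE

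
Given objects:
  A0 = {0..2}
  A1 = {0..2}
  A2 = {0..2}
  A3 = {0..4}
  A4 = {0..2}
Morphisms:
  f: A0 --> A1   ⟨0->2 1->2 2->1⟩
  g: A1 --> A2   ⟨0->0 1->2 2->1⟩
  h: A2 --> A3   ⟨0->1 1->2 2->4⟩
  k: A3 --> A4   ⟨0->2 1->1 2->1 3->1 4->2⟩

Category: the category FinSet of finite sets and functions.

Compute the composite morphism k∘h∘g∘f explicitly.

  0 f-->2 g-->1 h-->2 k-->1
  1 f-->2 g-->1 h-->2 k-->1
  2 f-->1 g-->2 h-->4 k-->2
⟦path⟧: ⟨0->1 1->1 2->2⟩

Answer: ⟨0->1 1->1 2->2⟩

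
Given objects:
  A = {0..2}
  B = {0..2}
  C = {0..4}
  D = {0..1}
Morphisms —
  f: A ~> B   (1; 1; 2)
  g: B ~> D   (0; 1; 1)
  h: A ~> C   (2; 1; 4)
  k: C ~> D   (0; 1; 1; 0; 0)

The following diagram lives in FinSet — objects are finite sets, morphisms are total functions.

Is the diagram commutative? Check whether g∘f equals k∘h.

Along f;g (path 1):
  0 f~>1 g~>1
  1 f~>1 g~>1
  2 f~>2 g~>1
  composite₁ = (1; 1; 1)
Along h;k (path 2):
  0 h~>2 k~>1
  1 h~>1 k~>1
  2 h~>4 k~>0
  composite₂ = (1; 1; 0)
Equal? NO — does not commute

Answer: DOES NOT COMMUTE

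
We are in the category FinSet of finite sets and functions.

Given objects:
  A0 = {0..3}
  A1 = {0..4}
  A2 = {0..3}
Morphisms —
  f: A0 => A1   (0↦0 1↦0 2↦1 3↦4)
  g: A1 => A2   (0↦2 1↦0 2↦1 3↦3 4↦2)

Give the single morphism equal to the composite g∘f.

  0 f=>0 g=>2
  1 f=>0 g=>2
  2 f=>1 g=>0
  3 f=>4 g=>2
result: (0↦2 1↦2 2↦0 3↦2)

Answer: (0↦2 1↦2 2↦0 3↦2)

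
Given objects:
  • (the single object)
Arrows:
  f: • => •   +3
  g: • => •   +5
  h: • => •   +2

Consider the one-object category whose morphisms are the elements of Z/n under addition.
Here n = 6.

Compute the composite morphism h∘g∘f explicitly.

Answer: +4

Trace:
  0 +3≡3 +5≡2 +2≡4  (mod 6)
composite: +4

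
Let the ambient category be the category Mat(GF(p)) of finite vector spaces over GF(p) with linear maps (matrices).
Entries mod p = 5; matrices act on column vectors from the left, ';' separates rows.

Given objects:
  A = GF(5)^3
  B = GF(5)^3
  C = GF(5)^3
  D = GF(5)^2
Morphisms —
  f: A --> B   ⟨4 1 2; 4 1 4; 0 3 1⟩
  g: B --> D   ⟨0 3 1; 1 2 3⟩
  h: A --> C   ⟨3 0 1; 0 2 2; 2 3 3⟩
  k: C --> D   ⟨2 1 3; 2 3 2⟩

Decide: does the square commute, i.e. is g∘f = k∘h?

Answer: DOES NOT COMMUTE

Work:
1) trace f;g:
  e0=[1,0,0] f-->[4,4,0] g-->[2,2]
  e1=[0,1,0] f-->[1,1,3] g-->[1,2]
  e2=[0,0,1] f-->[2,4,1] g-->[3,3]
  result₁ = ⟨2 1 3; 2 2 3⟩
2) trace h;k:
  e0=[1,0,0] h-->[3,0,2] k-->[2,0]
  e1=[0,1,0] h-->[0,2,3] k-->[1,2]
  e2=[0,0,1] h-->[1,2,3] k-->[3,4]
  result₂ = ⟨2 1 3; 0 2 4⟩
Equal? differ; not commutative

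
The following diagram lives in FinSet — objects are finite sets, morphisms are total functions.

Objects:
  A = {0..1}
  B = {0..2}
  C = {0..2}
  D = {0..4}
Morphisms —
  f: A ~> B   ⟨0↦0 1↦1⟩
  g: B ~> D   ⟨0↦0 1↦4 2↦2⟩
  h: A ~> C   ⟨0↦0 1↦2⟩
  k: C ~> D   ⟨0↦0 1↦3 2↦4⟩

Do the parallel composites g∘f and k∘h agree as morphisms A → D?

Path 1 = f;g:
  0 f~>0 g~>0
  1 f~>1 g~>4
  composite₁ = ⟨0↦0 1↦4⟩
Path 2 = h;k:
  0 h~>0 k~>0
  1 h~>2 k~>4
  composite₂ = ⟨0↦0 1↦4⟩
Equal? equal; square commutes

Answer: COMMUTES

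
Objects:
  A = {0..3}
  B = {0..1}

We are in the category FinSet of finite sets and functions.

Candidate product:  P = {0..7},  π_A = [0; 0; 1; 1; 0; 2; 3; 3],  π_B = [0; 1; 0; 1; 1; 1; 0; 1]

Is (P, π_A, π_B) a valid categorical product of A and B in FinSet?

Answer: NOT A VALID PRODUCT — duplicate pair at indices 1,4

Trace:
|A|·|B| = 4·2 = 8;  |P| = 8
Check the pairing map k ↦ (π_A(k), π_B(k)):
  0 -> (0,0)
  1 -> (0,1)
  2 -> (1,0)
  3 -> (1,1)
  4 -> (0,1)  ✗ repeats pair of k=1
  5 -> (2,1)
  6 -> (3,0)
  7 -> (3,1)
distinct pairs in image: 7 / 8 needed
  → (0,1) hit at k=1 and k=4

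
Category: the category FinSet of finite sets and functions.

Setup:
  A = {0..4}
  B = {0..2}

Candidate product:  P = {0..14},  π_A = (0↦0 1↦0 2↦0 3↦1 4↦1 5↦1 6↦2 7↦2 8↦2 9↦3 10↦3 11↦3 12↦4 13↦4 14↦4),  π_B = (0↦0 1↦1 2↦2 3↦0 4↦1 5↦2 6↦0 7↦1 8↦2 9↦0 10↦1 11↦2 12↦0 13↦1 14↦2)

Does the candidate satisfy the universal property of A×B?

Answer: VALID PRODUCT

Work:
|A|·|B| = 5·3 = 15;  |P| = 15
Check the pairing map k ↦ (π_A(k), π_B(k)):
  0 ↦ (0,0)
  1 ↦ (0,1)
  2 ↦ (0,2)
  3 ↦ (1,0)
  4 ↦ (1,1)
  5 ↦ (1,2)
  6 ↦ (2,0)
  7 ↦ (2,1)
  8 ↦ (2,2)
  9 ↦ (3,0)
  10 ↦ (3,1)
  11 ↦ (3,2)
  12 ↦ (4,0)
  13 ↦ (4,1)
  14 ↦ (4,2)
distinct pairs in image: 15 / 15 needed
  → bijection onto A×B; projections well-typed.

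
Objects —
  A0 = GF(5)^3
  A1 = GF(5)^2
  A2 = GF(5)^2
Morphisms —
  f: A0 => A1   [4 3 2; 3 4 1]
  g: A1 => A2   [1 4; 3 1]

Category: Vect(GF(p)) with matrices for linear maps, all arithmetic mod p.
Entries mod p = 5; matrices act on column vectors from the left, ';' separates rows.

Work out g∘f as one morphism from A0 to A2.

Answer: [1 4 1; 0 3 2]

Derivation:
  e0=[1,0,0] f=>[4,3] g=>[1,0]
  e1=[0,1,0] f=>[3,4] g=>[4,3]
  e2=[0,0,1] f=>[2,1] g=>[1,2]
composite: [1 4 1; 0 3 2]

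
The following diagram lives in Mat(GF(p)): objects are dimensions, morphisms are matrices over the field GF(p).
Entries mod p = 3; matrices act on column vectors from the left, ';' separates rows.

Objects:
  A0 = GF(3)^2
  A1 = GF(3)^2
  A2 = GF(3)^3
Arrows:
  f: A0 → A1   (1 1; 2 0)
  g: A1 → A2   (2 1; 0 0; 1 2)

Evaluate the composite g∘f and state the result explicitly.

  e0=⟨1,0⟩ f→⟨1,2⟩ g→⟨1,0,2⟩
  e1=⟨0,1⟩ f→⟨1,0⟩ g→⟨2,0,1⟩
⟦path⟧: (1 2; 0 0; 2 1)

Answer: (1 2; 0 0; 2 1)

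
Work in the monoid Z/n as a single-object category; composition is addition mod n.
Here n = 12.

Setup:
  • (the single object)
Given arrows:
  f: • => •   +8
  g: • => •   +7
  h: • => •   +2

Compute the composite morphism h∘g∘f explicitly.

Answer: +5

Work:
  0 +8≡8 +7≡3 +2≡5  (mod 12)
composite: +5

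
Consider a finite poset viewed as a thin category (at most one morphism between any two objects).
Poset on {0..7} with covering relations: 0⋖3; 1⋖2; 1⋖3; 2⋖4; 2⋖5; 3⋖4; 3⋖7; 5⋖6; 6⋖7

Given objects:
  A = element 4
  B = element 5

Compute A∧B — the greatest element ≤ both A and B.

Lower bounds of A=4 and B=5: {1,2}
  1 ≤ 2
  2 ≤ 2
glb = 2

Answer: A∧B = 2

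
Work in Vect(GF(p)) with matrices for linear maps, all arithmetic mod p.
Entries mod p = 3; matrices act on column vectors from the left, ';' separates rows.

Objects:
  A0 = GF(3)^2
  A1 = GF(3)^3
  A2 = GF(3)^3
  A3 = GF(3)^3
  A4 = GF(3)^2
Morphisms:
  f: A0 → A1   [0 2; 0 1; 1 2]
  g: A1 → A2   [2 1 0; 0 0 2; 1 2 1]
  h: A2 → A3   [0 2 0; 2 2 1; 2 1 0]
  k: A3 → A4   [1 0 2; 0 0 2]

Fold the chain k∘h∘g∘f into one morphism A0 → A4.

  e0=[1,0] f→[0,0,1] g→[0,2,1] h→[1,2,2] k→[2,1]
  e1=[0,1] f→[2,1,2] g→[2,1,0] h→[2,0,2] k→[0,1]
result: [2 0; 1 1]

Answer: [2 0; 1 1]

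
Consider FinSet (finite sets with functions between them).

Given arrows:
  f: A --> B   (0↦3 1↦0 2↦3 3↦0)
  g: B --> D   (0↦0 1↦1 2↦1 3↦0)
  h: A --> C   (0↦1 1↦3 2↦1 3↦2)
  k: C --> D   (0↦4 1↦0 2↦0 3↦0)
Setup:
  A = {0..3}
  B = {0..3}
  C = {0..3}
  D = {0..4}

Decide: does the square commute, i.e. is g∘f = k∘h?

Answer: COMMUTES

Derivation:
1) trace f;g:
  0 f-->3 g-->0
  1 f-->0 g-->0
  2 f-->3 g-->0
  3 f-->0 g-->0
  ⟦path⟧₁ = (0↦0 1↦0 2↦0 3↦0)
2) trace h;k:
  0 h-->1 k-->0
  1 h-->3 k-->0
  2 h-->1 k-->0
  3 h-->2 k-->0
  ⟦path⟧₂ = (0↦0 1↦0 2↦0 3↦0)
Equal? equal; square commutes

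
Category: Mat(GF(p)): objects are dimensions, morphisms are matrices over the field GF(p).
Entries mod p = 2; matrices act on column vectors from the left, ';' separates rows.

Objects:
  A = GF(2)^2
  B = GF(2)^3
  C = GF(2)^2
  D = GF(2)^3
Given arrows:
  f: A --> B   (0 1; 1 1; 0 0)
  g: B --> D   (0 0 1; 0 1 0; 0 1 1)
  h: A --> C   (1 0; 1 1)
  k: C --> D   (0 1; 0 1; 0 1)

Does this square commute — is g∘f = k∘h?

Path 1 = f;g:
  e0=⟨1,0⟩ f-->⟨0,1,0⟩ g-->⟨0,1,1⟩
  e1=⟨0,1⟩ f-->⟨1,1,0⟩ g-->⟨0,1,1⟩
  result₁ = (0 0; 1 1; 1 1)
Path 2 = h;k:
  e0=⟨1,0⟩ h-->⟨1,1⟩ k-->⟨1,1,1⟩
  e1=⟨0,1⟩ h-->⟨0,1⟩ k-->⟨1,1,1⟩
  result₂ = (1 1; 1 1; 1 1)
Equal? NO — does not commute

Answer: DOES NOT COMMUTE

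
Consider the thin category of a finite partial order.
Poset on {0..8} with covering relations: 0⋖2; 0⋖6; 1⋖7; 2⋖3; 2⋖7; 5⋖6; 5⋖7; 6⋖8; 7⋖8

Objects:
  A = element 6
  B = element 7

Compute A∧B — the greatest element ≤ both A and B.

Common predecessors of 6,7: {0,5}
  maximal lower bounds 0 and 5 are incomparable: neither 0<=5 nor 5<=0
→ no greatest lower bound exists

Answer: NO MEET EXISTS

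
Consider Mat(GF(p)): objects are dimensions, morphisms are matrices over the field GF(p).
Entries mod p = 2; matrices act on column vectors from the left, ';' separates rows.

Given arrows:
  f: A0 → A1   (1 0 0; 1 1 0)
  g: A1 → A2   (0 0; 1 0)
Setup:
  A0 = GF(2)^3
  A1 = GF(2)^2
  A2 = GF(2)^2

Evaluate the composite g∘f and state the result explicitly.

  e0=⟨1,0,0⟩ f→⟨1,1⟩ g→⟨0,1⟩
  e1=⟨0,1,0⟩ f→⟨0,1⟩ g→⟨0,0⟩
  e2=⟨0,0,1⟩ f→⟨0,0⟩ g→⟨0,0⟩
composite: (0 0 0; 1 0 0)

Answer: (0 0 0; 1 0 0)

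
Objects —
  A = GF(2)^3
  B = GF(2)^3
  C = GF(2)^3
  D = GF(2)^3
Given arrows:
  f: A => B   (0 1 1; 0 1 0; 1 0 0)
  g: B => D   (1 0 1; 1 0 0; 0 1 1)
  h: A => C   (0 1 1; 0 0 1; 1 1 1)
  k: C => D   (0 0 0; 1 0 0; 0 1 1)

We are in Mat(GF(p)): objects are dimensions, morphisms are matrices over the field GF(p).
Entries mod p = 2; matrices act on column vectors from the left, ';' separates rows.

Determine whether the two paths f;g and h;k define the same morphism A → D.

Along f;g (path 1):
  e0=⟨1,0,0⟩ f=>⟨0,0,1⟩ g=>⟨1,0,1⟩
  e1=⟨0,1,0⟩ f=>⟨1,1,0⟩ g=>⟨1,1,1⟩
  e2=⟨0,0,1⟩ f=>⟨1,0,0⟩ g=>⟨1,1,0⟩
  result₁ = (1 1 1; 0 1 1; 1 1 0)
Along h;k (path 2):
  e0=⟨1,0,0⟩ h=>⟨0,0,1⟩ k=>⟨0,0,1⟩
  e1=⟨0,1,0⟩ h=>⟨1,0,1⟩ k=>⟨0,1,1⟩
  e2=⟨0,0,1⟩ h=>⟨1,1,1⟩ k=>⟨0,1,0⟩
  result₂ = (0 0 0; 0 1 1; 1 1 0)
Equal? differ; not commutative

Answer: DOES NOT COMMUTE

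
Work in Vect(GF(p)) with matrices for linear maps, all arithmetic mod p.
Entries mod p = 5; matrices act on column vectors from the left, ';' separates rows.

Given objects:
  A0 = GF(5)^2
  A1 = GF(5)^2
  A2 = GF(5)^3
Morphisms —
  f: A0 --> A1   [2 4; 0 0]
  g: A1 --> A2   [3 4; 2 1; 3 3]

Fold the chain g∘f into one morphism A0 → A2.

Answer: [1 2; 4 3; 1 2]

Derivation:
  e0=[1,0] f-->[2,0] g-->[1,4,1]
  e1=[0,1] f-->[4,0] g-->[2,3,2]
composite: [1 2; 4 3; 1 2]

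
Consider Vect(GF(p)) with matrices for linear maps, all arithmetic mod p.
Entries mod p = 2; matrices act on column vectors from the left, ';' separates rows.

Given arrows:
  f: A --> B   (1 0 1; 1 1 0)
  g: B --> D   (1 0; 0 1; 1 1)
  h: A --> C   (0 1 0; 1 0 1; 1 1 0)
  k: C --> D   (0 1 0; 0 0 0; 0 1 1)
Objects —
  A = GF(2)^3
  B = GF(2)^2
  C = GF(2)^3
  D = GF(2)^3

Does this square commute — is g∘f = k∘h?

Path 1 = f;g:
  e0=⟨1,0,0⟩ f-->⟨1,1⟩ g-->⟨1,1,0⟩
  e1=⟨0,1,0⟩ f-->⟨0,1⟩ g-->⟨0,1,1⟩
  e2=⟨0,0,1⟩ f-->⟨1,0⟩ g-->⟨1,0,1⟩
  composite₁ = (1 0 1; 1 1 0; 0 1 1)
Path 2 = h;k:
  e0=⟨1,0,0⟩ h-->⟨0,1,1⟩ k-->⟨1,0,0⟩
  e1=⟨0,1,0⟩ h-->⟨1,0,1⟩ k-->⟨0,0,1⟩
  e2=⟨0,0,1⟩ h-->⟨0,1,0⟩ k-->⟨1,0,1⟩
  composite₂ = (1 0 1; 0 0 0; 0 1 1)
Equal? differ; not commutative

Answer: DOES NOT COMMUTE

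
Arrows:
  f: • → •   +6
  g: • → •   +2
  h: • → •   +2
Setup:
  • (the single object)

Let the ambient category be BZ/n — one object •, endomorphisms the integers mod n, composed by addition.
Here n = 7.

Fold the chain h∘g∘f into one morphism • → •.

  0 +6≡6 +2≡1 +2≡3  (mod 7)
composite: +3

Answer: +3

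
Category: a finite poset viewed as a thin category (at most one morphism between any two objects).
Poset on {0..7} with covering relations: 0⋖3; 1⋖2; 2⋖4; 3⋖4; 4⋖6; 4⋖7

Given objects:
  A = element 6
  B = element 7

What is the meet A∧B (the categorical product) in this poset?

{x : x⊑A ∧ x⊑B} = {0,1,2,3,4}  (A=6, B=7)
  0 ⊑ 4
  1 ⊑ 4
  2 ⊑ 4
  3 ⊑ 4
  4 ⊑ 4
glb = 4

Answer: A∧B = 4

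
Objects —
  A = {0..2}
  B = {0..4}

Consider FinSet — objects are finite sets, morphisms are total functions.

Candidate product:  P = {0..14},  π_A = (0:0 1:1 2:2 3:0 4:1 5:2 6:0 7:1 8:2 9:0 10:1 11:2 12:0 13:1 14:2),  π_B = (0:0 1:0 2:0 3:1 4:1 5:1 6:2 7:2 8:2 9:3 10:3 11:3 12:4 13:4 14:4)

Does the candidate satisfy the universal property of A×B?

Answer: VALID PRODUCT

Derivation:
|A|·|B| = 3·5 = 15;  |P| = 15
Check the pairing map k ↦ (π_A(k), π_B(k)):
  0 : (0,0)
  1 : (1,0)
  2 : (2,0)
  3 : (0,1)
  4 : (1,1)
  5 : (2,1)
  6 : (0,2)
  7 : (1,2)
  8 : (2,2)
  9 : (0,3)
  10 : (1,3)
  11 : (2,3)
  12 : (0,4)
  13 : (1,4)
  14 : (2,4)
distinct pairs in image: 15 / 15 needed
  → bijection onto A×B; projections well-typed.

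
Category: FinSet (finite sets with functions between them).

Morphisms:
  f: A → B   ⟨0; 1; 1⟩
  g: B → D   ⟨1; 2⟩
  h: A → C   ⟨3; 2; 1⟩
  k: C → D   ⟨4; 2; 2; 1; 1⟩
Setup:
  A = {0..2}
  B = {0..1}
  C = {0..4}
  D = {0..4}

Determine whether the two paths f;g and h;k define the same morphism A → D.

Along f;g (path 1):
  0 f→0 g→1
  1 f→1 g→2
  2 f→1 g→2
  ⟦path⟧₁ = ⟨1; 2; 2⟩
Along h;k (path 2):
  0 h→3 k→1
  1 h→2 k→2
  2 h→1 k→2
  ⟦path⟧₂ = ⟨1; 2; 2⟩
Equal? YES — commutes

Answer: COMMUTES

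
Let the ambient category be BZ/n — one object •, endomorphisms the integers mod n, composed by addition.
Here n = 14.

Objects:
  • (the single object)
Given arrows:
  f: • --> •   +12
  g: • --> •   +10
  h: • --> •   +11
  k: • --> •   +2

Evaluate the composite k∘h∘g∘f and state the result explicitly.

Answer: +7

Work:
  0 +12≡12 +10≡8 +11≡5 +2≡7  (mod 14)
composite: +7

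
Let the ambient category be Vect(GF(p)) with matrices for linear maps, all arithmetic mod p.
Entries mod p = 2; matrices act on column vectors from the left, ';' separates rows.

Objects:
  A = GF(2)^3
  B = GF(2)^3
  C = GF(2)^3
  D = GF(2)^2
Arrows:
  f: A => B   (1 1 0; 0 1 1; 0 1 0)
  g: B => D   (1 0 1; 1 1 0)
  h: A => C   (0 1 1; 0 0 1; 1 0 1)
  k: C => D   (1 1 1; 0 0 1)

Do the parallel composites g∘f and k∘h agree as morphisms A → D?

Path 1 = f;g:
  e0=[1,0,0] f=>[1,0,0] g=>[1,1]
  e1=[0,1,0] f=>[1,1,1] g=>[0,0]
  e2=[0,0,1] f=>[0,1,0] g=>[0,1]
  result₁ = (1 0 0; 1 0 1)
Path 2 = h;k:
  e0=[1,0,0] h=>[0,0,1] k=>[1,1]
  e1=[0,1,0] h=>[1,0,0] k=>[1,0]
  e2=[0,0,1] h=>[1,1,1] k=>[1,1]
  result₂ = (1 1 1; 1 0 1)
Equal? differ; not commutative

Answer: DOES NOT COMMUTE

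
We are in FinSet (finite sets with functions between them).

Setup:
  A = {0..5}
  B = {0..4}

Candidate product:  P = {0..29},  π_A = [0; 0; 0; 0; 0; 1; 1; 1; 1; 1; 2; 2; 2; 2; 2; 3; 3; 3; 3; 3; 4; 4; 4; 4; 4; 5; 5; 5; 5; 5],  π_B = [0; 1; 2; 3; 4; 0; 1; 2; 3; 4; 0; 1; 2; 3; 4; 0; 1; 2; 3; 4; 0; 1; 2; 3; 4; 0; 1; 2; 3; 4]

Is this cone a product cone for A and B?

Answer: VALID PRODUCT

Work:
|A|·|B| = 6·5 = 30;  |P| = 30
Check the pairing map k ↦ (π_A(k), π_B(k)):
  0 -> (0,0)
  1 -> (0,1)
  2 -> (0,2)
  3 -> (0,3)
  4 -> (0,4)
  5 -> (1,0)
  6 -> (1,1)
  7 -> (1,2)
  8 -> (1,3)
  9 -> (1,4)
  10 -> (2,0)
  11 -> (2,1)
  12 -> (2,2)
  13 -> (2,3)
  14 -> (2,4)
  15 -> (3,0)
  16 -> (3,1)
  17 -> (3,2)
  18 -> (3,3)
  19 -> (3,4)
  20 -> (4,0)
  21 -> (4,1)
  22 -> (4,2)
  23 -> (4,3)
  24 -> (4,4)
  25 -> (5,0)
  26 -> (5,1)
  27 -> (5,2)
  28 -> (5,3)
  29 -> (5,4)
distinct pairs in image: 30 / 30 needed
  → bijection onto A×B; projections well-typed.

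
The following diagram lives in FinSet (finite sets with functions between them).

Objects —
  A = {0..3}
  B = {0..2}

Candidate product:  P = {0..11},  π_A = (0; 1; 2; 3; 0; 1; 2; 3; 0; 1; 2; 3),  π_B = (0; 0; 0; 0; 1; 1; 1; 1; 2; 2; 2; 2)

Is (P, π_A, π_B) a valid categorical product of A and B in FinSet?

Answer: VALID PRODUCT

Trace:
|A|·|B| = 4·3 = 12;  |P| = 12
Check the pairing map k ↦ (π_A(k), π_B(k)):
  0 ↦ (0,0)
  1 ↦ (1,0)
  2 ↦ (2,0)
  3 ↦ (3,0)
  4 ↦ (0,1)
  5 ↦ (1,1)
  6 ↦ (2,1)
  7 ↦ (3,1)
  8 ↦ (0,2)
  9 ↦ (1,2)
  10 ↦ (2,2)
  11 ↦ (3,2)
distinct pairs in image: 12 / 12 needed
  → bijection onto A×B; projections well-typed.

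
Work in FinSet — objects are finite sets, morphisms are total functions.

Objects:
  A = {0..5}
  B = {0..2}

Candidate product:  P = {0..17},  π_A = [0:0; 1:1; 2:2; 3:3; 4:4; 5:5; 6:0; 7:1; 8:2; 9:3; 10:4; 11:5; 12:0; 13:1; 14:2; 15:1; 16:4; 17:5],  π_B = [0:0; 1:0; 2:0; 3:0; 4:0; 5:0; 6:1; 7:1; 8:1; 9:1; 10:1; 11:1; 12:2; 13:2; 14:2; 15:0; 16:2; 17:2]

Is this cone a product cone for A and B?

|A|·|B| = 6·3 = 18;  |P| = 18
Check the pairing map k ↦ (π_A(k), π_B(k)):
  0 : (0,0)
  1 : (1,0)
  2 : (2,0)
  3 : (3,0)
  4 : (4,0)
  5 : (5,0)
  6 : (0,1)
  7 : (1,1)
  8 : (2,1)
  9 : (3,1)
  10 : (4,1)
  11 : (5,1)
  12 : (0,2)
  13 : (1,2)
  14 : (2,2)
  15 : (1,0)  ✗ repeats pair of k=1
  16 : (4,2)
  17 : (5,2)
distinct pairs in image: 17 / 18 needed
  → (1,0) hit at k=1 and k=15

Answer: NOT A VALID PRODUCT — duplicate pair at indices 1,15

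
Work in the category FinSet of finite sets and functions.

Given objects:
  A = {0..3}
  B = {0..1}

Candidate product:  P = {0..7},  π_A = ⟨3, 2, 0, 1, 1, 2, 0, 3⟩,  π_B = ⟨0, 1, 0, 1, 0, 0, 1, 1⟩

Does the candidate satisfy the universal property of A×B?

Answer: VALID PRODUCT

Trace:
|A|·|B| = 4·2 = 8;  |P| = 8
Check the pairing map k ↦ (π_A(k), π_B(k)):
  0 ↦ (3,0)
  1 ↦ (2,1)
  2 ↦ (0,0)
  3 ↦ (1,1)
  4 ↦ (1,0)
  5 ↦ (2,0)
  6 ↦ (0,1)
  7 ↦ (3,1)
distinct pairs in image: 8 / 8 needed
  → bijection onto A×B; projections well-typed.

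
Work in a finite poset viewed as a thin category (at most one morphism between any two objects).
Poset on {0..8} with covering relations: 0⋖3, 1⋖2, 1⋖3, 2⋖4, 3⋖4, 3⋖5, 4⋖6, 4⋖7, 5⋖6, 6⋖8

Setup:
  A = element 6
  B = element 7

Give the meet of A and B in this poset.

Common predecessors of 6,7: {0,1,2,3,4}
  0 <= 4
  1 <= 4
  2 <= 4
  3 <= 4
  4 <= 4
glb = 4

Answer: A∧B = 4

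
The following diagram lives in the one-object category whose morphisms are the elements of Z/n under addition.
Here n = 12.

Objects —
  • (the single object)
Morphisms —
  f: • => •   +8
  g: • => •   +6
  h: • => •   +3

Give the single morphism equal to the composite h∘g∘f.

Answer: +5

Derivation:
  0 +8≡8 +6≡2 +3≡5  (mod 12)
result: +5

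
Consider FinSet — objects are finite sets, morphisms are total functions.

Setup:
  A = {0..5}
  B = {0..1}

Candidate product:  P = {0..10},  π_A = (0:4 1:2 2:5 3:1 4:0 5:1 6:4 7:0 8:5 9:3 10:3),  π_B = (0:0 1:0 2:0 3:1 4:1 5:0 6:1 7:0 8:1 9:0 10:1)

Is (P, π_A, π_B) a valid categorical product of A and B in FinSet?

|A|·|B| = 6·2 = 12;  |P| = 11
  → cardinalities differ; no bijection possible.

Answer: NOT A VALID PRODUCT — |P|=11 ≠ |A|·|B|=12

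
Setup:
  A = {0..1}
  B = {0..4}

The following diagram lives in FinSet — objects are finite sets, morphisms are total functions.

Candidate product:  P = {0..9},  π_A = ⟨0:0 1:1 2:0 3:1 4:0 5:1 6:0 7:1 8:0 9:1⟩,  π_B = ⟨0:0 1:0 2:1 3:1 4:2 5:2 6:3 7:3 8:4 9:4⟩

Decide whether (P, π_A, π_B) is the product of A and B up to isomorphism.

|A|·|B| = 2·5 = 10;  |P| = 10
Check the pairing map k ↦ (π_A(k), π_B(k)):
  0 : (0,0)
  1 : (1,0)
  2 : (0,1)
  3 : (1,1)
  4 : (0,2)
  5 : (1,2)
  6 : (0,3)
  7 : (1,3)
  8 : (0,4)
  9 : (1,4)
distinct pairs in image: 10 / 10 needed
  → bijection onto A×B; projections well-typed.

Answer: VALID PRODUCT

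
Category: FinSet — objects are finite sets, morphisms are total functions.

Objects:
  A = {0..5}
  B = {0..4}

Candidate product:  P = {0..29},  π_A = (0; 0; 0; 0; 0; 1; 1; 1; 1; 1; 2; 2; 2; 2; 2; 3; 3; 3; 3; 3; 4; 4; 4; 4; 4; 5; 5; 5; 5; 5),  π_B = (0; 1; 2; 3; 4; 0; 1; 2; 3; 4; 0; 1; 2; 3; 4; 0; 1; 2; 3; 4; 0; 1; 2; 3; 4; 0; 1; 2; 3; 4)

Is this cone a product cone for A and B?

Answer: VALID PRODUCT

Derivation:
|A|·|B| = 6·5 = 30;  |P| = 30
Check the pairing map k ↦ (π_A(k), π_B(k)):
  0 : (0,0)
  1 : (0,1)
  2 : (0,2)
  3 : (0,3)
  4 : (0,4)
  5 : (1,0)
  6 : (1,1)
  7 : (1,2)
  8 : (1,3)
  9 : (1,4)
  10 : (2,0)
  11 : (2,1)
  12 : (2,2)
  13 : (2,3)
  14 : (2,4)
  15 : (3,0)
  16 : (3,1)
  17 : (3,2)
  18 : (3,3)
  19 : (3,4)
  20 : (4,0)
  21 : (4,1)
  22 : (4,2)
  23 : (4,3)
  24 : (4,4)
  25 : (5,0)
  26 : (5,1)
  27 : (5,2)
  28 : (5,3)
  29 : (5,4)
distinct pairs in image: 30 / 30 needed
  → bijection onto A×B; projections well-typed.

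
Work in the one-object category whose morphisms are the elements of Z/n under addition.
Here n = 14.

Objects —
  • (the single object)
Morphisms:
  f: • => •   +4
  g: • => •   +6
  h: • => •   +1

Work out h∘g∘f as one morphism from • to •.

Answer: +11

Derivation:
  0 +4≡4 +6≡10 +1≡11  (mod 14)
⟦path⟧: +11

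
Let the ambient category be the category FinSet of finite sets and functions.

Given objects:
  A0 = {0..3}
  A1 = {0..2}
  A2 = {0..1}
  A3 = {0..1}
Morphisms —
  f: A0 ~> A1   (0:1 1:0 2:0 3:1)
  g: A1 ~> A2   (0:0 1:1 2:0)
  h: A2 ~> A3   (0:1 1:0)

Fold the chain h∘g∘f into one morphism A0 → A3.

  0 f~>1 g~>1 h~>0
  1 f~>0 g~>0 h~>1
  2 f~>0 g~>0 h~>1
  3 f~>1 g~>1 h~>0
result: (0:0 1:1 2:1 3:0)

Answer: (0:0 1:1 2:1 3:0)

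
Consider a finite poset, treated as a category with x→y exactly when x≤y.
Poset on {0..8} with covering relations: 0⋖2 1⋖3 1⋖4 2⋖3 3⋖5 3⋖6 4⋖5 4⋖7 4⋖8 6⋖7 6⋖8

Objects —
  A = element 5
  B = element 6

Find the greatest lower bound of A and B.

{x : x<=A ∧ x<=B} = {0,1,2,3}  (A=5, B=6)
  0 <= 3
  1 <= 3
  2 <= 3
  3 <= 3
glb = 3

Answer: A∧B = 3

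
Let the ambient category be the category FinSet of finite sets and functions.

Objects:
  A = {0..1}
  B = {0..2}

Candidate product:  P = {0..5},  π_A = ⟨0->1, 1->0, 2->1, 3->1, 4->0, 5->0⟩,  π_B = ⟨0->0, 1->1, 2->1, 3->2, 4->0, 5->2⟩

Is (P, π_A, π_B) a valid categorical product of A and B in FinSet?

Answer: VALID PRODUCT

Trace:
|A|·|B| = 2·3 = 6;  |P| = 6
Check the pairing map k ↦ (π_A(k), π_B(k)):
  0 -> (1,0)
  1 -> (0,1)
  2 -> (1,1)
  3 -> (1,2)
  4 -> (0,0)
  5 -> (0,2)
distinct pairs in image: 6 / 6 needed
  → bijection onto A×B; projections well-typed.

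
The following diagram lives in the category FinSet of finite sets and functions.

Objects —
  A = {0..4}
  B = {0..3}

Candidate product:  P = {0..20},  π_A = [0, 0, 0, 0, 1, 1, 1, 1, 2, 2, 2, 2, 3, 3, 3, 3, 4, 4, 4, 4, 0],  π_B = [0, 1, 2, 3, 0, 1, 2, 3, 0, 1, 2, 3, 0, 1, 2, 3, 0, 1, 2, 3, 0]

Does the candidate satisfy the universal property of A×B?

|A|·|B| = 5·4 = 20;  |P| = 21
  → cardinalities differ; no bijection possible.

Answer: NOT A VALID PRODUCT — |P|=21 ≠ |A|·|B|=20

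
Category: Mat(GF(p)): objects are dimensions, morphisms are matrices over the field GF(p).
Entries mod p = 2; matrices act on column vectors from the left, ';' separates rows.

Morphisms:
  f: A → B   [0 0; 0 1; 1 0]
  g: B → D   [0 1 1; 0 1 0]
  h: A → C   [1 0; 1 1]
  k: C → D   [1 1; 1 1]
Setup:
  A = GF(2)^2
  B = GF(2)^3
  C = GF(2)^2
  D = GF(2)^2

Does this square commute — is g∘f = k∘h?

Answer: DOES NOT COMMUTE

Work:
Path 1 = f;g:
  e0=(1,0) f→(0,0,1) g→(1,0)
  e1=(0,1) f→(0,1,0) g→(1,1)
  result₁ = [1 1; 0 1]
Path 2 = h;k:
  e0=(1,0) h→(1,1) k→(0,0)
  e1=(0,1) h→(0,1) k→(1,1)
  result₂ = [0 1; 0 1]
Equal? NO — does not commute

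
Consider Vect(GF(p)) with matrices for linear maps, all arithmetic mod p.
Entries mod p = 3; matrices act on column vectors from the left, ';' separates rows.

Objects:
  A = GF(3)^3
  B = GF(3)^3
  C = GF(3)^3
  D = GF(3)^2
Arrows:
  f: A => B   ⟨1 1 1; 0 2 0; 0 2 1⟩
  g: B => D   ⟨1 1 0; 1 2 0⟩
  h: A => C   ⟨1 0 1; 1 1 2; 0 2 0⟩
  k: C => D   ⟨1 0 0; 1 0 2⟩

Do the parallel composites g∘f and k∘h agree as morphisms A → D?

Answer: DOES NOT COMMUTE

Trace:
Path 1 = f;g:
  e0=[1,0,0] f=>[1,0,0] g=>[1,1]
  e1=[0,1,0] f=>[1,2,2] g=>[0,2]
  e2=[0,0,1] f=>[1,0,1] g=>[1,1]
  composite₁ = ⟨1 0 1; 1 2 1⟩
Path 2 = h;k:
  e0=[1,0,0] h=>[1,1,0] k=>[1,1]
  e1=[0,1,0] h=>[0,1,2] k=>[0,1]
  e2=[0,0,1] h=>[1,2,0] k=>[1,1]
  composite₂ = ⟨1 0 1; 1 1 1⟩
Equal? differ; not commutative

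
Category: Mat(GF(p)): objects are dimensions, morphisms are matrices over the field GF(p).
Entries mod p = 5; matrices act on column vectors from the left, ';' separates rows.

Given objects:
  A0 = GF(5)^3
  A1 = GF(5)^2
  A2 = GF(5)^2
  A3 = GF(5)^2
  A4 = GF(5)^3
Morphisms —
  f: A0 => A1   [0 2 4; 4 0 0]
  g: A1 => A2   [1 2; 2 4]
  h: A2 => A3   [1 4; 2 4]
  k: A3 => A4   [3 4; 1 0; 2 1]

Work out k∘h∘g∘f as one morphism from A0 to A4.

  e0=(1,0,0) f=>(0,4) g=>(3,1) h=>(2,0) k=>(1,2,4)
  e1=(0,1,0) f=>(2,0) g=>(2,4) h=>(3,0) k=>(4,3,1)
  e2=(0,0,1) f=>(4,0) g=>(4,3) h=>(1,0) k=>(3,1,2)
composite: [1 4 3; 2 3 1; 4 1 2]

Answer: [1 4 3; 2 3 1; 4 1 2]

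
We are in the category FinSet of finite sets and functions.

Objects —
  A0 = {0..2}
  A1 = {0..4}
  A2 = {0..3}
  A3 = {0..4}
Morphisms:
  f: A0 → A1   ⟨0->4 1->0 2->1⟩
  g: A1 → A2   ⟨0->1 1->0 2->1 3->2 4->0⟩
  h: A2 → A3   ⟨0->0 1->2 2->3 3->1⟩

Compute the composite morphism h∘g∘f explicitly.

Answer: ⟨0->0 1->2 2->0⟩

Derivation:
  0 f→4 g→0 h→0
  1 f→0 g→1 h→2
  2 f→1 g→0 h→0
composite: ⟨0->0 1->2 2->0⟩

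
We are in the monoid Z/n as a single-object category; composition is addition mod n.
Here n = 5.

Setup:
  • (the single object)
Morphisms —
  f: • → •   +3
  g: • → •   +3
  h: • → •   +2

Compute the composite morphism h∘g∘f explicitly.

  0 +3≡3 +3≡1 +2≡3  (mod 5)
composite: +3

Answer: +3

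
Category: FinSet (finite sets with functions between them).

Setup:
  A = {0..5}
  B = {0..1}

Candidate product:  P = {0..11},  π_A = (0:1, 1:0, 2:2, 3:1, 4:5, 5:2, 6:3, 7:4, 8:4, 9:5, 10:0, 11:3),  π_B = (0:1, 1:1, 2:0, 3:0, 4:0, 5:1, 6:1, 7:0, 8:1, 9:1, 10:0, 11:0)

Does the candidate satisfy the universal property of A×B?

|A|·|B| = 6·2 = 12;  |P| = 12
Check the pairing map k ↦ (π_A(k), π_B(k)):
  0 : (1,1)
  1 : (0,1)
  2 : (2,0)
  3 : (1,0)
  4 : (5,0)
  5 : (2,1)
  6 : (3,1)
  7 : (4,0)
  8 : (4,1)
  9 : (5,1)
  10 : (0,0)
  11 : (3,0)
distinct pairs in image: 12 / 12 needed
  → bijection onto A×B; projections well-typed.

Answer: VALID PRODUCT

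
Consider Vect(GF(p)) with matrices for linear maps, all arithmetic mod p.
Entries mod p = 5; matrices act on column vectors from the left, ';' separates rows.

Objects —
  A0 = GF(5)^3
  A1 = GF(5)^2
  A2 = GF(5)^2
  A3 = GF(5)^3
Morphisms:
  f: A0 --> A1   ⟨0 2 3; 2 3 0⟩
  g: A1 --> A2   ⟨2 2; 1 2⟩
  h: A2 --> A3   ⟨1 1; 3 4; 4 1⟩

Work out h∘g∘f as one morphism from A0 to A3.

Answer: ⟨3 3 4; 3 2 0; 0 3 2⟩

Trace:
  e0=(1,0,0) f-->(0,2) g-->(4,4) h-->(3,3,0)
  e1=(0,1,0) f-->(2,3) g-->(0,3) h-->(3,2,3)
  e2=(0,0,1) f-->(3,0) g-->(1,3) h-->(4,0,2)
composite: ⟨3 3 4; 3 2 0; 0 3 2⟩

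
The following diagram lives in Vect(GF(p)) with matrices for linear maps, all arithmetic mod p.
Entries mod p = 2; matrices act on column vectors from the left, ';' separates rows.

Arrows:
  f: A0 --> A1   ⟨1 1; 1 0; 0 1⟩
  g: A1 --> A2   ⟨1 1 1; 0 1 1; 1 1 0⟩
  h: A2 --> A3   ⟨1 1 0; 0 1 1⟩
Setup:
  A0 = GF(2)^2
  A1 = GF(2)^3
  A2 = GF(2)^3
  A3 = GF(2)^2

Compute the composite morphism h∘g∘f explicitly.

  e0=⟨1,0⟩ f-->⟨1,1,0⟩ g-->⟨0,1,0⟩ h-->⟨1,1⟩
  e1=⟨0,1⟩ f-->⟨1,0,1⟩ g-->⟨0,1,1⟩ h-->⟨1,0⟩
result: ⟨1 1; 1 0⟩

Answer: ⟨1 1; 1 0⟩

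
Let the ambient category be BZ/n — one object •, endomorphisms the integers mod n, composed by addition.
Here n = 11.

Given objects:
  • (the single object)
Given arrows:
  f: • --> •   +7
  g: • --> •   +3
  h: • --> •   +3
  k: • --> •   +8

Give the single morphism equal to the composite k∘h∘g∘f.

  0 +7≡7 +3≡10 +3≡2 +8≡10  (mod 11)
result: +10

Answer: +10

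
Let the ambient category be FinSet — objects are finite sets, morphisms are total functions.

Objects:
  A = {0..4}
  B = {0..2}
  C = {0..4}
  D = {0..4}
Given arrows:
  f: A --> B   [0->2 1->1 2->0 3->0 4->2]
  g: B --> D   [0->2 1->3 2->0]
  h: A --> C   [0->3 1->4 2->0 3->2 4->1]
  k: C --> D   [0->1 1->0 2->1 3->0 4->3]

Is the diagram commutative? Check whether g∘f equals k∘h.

Path 1 = f;g:
  0 f-->2 g-->0
  1 f-->1 g-->3
  2 f-->0 g-->2
  3 f-->0 g-->2
  4 f-->2 g-->0
  composite₁ = [0->0 1->3 2->2 3->2 4->0]
Path 2 = h;k:
  0 h-->3 k-->0
  1 h-->4 k-->3
  2 h-->0 k-->1
  3 h-->2 k-->1
  4 h-->1 k-->0
  composite₂ = [0->0 1->3 2->1 3->1 4->0]
Equal? NO — does not commute

Answer: DOES NOT COMMUTE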